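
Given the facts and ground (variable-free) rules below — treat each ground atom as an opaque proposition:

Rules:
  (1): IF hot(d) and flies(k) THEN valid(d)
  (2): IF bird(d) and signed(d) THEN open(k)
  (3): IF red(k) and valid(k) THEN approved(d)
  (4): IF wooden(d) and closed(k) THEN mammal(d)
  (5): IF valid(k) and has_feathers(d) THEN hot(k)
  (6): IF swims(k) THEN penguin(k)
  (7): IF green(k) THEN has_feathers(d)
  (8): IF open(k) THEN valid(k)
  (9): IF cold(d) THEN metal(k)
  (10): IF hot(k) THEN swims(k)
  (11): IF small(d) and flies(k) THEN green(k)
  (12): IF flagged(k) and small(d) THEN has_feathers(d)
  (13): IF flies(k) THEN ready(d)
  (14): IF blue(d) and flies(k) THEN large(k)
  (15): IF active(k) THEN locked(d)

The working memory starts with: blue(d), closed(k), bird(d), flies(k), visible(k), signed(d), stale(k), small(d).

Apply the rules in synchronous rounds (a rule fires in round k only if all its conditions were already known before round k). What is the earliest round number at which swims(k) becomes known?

Round 1: (2) [IF bird(d) and signed(d) THEN open(k)]; (11) [IF small(d) and flies(k) THEN green(k)]; (13) [IF flies(k) THEN ready(d)]; (14) [IF blue(d) and flies(k) THEN large(k)]. New: open(k), green(k), ready(d), large(k).
Round 2: (7) [IF green(k) THEN has_feathers(d)]; (8) [IF open(k) THEN valid(k)]. New: has_feathers(d), valid(k).
Round 3: (5) [IF valid(k) and has_feathers(d) THEN hot(k)]. New: hot(k).
Round 4: (10) [IF hot(k) THEN swims(k)]. New: swims(k).
swims(k) first appears in round 4.

4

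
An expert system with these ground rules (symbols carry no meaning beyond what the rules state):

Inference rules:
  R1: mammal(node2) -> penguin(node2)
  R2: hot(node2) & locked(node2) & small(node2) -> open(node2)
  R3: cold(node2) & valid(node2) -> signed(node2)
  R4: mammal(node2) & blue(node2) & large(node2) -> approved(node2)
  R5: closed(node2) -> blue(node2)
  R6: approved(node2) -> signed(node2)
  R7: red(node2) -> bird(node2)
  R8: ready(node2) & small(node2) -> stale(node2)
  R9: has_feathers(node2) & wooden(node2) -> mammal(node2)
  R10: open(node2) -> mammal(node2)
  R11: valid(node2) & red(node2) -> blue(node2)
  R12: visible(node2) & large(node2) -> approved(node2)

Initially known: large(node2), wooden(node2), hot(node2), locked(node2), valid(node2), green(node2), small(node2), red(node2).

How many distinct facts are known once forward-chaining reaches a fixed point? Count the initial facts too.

Round 1 fires R2, R7, R11, giving open(node2), bird(node2), blue(node2).
Round 2 fires R10, giving mammal(node2).
Round 3 fires R1, R4, giving penguin(node2), approved(node2).
Round 4 fires R6, giving signed(node2).
Closure: {approved(node2), bird(node2), blue(node2), green(node2), hot(node2), large(node2), locked(node2), mammal(node2), open(node2), penguin(node2), red(node2), signed(node2), small(node2), valid(node2), wooden(node2)} — 15 facts.

15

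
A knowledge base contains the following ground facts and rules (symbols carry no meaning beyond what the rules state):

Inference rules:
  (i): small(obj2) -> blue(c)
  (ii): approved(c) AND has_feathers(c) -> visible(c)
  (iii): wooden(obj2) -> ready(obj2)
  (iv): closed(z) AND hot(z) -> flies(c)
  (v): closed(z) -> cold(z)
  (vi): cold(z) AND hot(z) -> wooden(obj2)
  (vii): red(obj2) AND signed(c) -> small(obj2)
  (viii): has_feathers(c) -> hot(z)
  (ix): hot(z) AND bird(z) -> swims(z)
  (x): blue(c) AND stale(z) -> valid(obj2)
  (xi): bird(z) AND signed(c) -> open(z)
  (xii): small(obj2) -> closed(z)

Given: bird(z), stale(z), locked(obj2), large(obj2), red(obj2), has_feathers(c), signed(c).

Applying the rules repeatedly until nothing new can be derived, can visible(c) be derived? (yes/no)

no

Round 1: (vii) [red(obj2) AND signed(c) -> small(obj2)]; (viii) [has_feathers(c) -> hot(z)]; (xi) [bird(z) AND signed(c) -> open(z)]. Adds small(obj2), hot(z), open(z).
Round 2: (i) [small(obj2) -> blue(c)]; (ix) [hot(z) AND bird(z) -> swims(z)]; (xii) [small(obj2) -> closed(z)]. Adds blue(c), swims(z), closed(z).
Round 3: (iv) [closed(z) AND hot(z) -> flies(c)]; (v) [closed(z) -> cold(z)]; (x) [blue(c) AND stale(z) -> valid(obj2)]. Adds flies(c), cold(z), valid(obj2).
Round 4: (vi) [cold(z) AND hot(z) -> wooden(obj2)]. Adds wooden(obj2).
Round 5: (iii) [wooden(obj2) -> ready(obj2)]. Adds ready(obj2).
Fixed point reached. visible(c) is concluded only by (ii); (ii) needs approved(c) (never derived).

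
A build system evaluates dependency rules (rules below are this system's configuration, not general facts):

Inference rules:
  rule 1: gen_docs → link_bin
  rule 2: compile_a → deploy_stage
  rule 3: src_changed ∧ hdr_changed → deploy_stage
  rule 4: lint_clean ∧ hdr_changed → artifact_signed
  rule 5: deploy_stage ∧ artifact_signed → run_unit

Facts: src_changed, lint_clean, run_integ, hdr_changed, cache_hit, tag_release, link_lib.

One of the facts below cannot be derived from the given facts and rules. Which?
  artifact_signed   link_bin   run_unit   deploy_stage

link_bin

Round 1 fires rule 3, rule 4, giving deploy_stage, artifact_signed.
Round 2 fires rule 5, giving run_unit.
Derived: deploy_stage (round 1), run_unit (round 2), artifact_signed (round 1). link_bin never appears in any round.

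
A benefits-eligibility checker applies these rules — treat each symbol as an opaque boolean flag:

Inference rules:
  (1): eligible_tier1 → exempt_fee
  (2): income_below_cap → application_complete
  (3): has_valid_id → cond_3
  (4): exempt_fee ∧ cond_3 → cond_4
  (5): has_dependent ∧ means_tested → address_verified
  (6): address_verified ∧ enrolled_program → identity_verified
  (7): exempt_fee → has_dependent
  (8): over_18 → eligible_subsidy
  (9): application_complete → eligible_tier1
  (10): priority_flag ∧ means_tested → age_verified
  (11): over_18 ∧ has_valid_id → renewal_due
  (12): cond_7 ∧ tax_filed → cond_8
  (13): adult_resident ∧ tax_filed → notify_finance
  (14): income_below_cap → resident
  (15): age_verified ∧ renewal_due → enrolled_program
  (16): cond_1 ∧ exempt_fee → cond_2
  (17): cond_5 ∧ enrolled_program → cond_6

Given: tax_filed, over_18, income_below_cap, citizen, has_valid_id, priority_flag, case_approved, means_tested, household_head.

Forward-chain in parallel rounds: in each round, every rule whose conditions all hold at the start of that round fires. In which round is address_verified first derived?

5

Round 1: (2) [income_below_cap → application_complete]; (3) [has_valid_id → cond_3]; (8) [over_18 → eligible_subsidy]; (10) [priority_flag ∧ means_tested → age_verified]; (11) [over_18 ∧ has_valid_id → renewal_due]; (14) [income_below_cap → resident]. Adds application_complete, cond_3, eligible_subsidy, age_verified, renewal_due, resident.
Round 2: (9) [application_complete → eligible_tier1]; (15) [age_verified ∧ renewal_due → enrolled_program]. Adds eligible_tier1, enrolled_program.
Round 3: (1) [eligible_tier1 → exempt_fee]. Adds exempt_fee.
Round 4: (4) [exempt_fee ∧ cond_3 → cond_4]; (7) [exempt_fee → has_dependent]. Adds cond_4, has_dependent.
Round 5: (5) [has_dependent ∧ means_tested → address_verified]. Adds address_verified.
address_verified first appears in round 5.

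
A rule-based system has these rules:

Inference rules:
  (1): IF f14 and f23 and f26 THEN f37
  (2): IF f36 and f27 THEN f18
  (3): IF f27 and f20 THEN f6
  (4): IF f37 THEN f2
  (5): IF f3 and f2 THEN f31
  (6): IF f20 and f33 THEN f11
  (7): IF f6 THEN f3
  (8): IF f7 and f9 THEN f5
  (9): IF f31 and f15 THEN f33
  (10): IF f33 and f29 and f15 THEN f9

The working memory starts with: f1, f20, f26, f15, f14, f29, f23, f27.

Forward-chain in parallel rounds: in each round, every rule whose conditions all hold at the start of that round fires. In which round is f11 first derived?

Round 1: (1) [IF f14 and f23 and f26 THEN f37]; (3) [IF f27 and f20 THEN f6]. Adds f37, f6.
Round 2: (4) [IF f37 THEN f2]; (7) [IF f6 THEN f3]. Adds f2, f3.
Round 3: (5) [IF f3 and f2 THEN f31]. Adds f31.
Round 4: (9) [IF f31 and f15 THEN f33]. Adds f33.
Round 5: (6) [IF f20 and f33 THEN f11]; (10) [IF f33 and f29 and f15 THEN f9]. Adds f11, f9.
f11 first appears in round 5.

5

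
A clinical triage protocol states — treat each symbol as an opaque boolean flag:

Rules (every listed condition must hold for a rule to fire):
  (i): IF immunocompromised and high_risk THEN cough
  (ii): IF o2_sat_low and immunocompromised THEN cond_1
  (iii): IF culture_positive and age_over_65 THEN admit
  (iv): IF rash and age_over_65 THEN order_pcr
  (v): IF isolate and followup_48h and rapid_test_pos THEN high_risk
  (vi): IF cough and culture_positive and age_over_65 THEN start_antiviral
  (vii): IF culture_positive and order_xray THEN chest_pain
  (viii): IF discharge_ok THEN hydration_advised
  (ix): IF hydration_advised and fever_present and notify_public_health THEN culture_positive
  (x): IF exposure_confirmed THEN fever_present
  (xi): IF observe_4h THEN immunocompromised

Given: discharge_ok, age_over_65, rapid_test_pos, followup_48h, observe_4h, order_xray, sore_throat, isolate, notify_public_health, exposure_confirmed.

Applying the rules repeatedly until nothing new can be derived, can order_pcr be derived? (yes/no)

no

Round 1: (v) [IF isolate and followup_48h and rapid_test_pos THEN high_risk]; (viii) [IF discharge_ok THEN hydration_advised]; (x) [IF exposure_confirmed THEN fever_present]; (xi) [IF observe_4h THEN immunocompromised]. Adds high_risk, hydration_advised, fever_present, immunocompromised.
Round 2: (i) [IF immunocompromised and high_risk THEN cough]; (ix) [IF hydration_advised and fever_present and notify_public_health THEN culture_positive]. Adds cough, culture_positive.
Round 3: (iii) [IF culture_positive and age_over_65 THEN admit]; (vi) [IF cough and culture_positive and age_over_65 THEN start_antiviral]; (vii) [IF culture_positive and order_xray THEN chest_pain]. Adds admit, start_antiviral, chest_pain.
Fixed point reached. order_pcr is concluded only by (iv); (iv) needs rash (never derived).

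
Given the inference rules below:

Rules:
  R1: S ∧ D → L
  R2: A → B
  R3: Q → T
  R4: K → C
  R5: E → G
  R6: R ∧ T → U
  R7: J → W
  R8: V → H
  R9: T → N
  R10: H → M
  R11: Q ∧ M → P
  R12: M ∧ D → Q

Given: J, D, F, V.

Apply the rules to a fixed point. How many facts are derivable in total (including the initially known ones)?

11

Round 1 — R7, R8, derive W, H.
Round 2 — R10, derive M.
Round 3 — R12, derive Q.
Round 4 — R3, R11, derive T, P.
Round 5 — R9, derive N.
Closure: {D, F, H, J, M, N, P, Q, T, V, W} — 11 facts.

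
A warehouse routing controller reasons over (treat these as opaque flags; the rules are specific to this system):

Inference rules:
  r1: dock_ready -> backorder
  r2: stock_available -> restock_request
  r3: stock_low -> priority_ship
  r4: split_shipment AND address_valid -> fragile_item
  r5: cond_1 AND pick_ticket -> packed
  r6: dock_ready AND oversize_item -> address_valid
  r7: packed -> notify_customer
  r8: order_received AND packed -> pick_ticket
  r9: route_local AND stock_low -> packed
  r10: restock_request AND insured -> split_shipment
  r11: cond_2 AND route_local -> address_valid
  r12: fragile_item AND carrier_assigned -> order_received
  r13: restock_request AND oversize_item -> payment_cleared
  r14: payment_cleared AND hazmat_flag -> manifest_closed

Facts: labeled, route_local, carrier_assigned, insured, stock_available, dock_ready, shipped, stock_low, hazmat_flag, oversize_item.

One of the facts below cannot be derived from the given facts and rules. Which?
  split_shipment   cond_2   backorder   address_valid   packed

cond_2

Round 1 — r1, r2, r3, r6, r9, derive backorder, restock_request, priority_ship, address_valid, packed.
Round 2 — r7, r10, r13, derive notify_customer, split_shipment, payment_cleared.
Round 3 — r4, r14, derive fragile_item, manifest_closed.
Round 4 — r12, derive order_received.
Round 5 — r8, derive pick_ticket.
Derived: split_shipment (round 2), backorder (round 1), packed (round 1), address_valid (round 1). cond_2 never appears in any round.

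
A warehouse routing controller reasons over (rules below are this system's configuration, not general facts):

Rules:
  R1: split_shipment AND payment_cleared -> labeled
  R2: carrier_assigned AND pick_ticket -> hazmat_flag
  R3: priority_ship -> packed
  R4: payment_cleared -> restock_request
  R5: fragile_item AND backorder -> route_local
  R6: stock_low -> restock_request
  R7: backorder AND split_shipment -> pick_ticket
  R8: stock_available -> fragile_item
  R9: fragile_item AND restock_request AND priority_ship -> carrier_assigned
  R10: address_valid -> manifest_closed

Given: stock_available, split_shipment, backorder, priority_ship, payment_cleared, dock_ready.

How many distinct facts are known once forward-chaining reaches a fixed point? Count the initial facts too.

14

Round 1: R1 [split_shipment AND payment_cleared -> labeled]; R3 [priority_ship -> packed]; R4 [payment_cleared -> restock_request]; R7 [backorder AND split_shipment -> pick_ticket]; R8 [stock_available -> fragile_item]. Adds labeled, packed, restock_request, pick_ticket, fragile_item.
Round 2: R5 [fragile_item AND backorder -> route_local]; R9 [fragile_item AND restock_request AND priority_ship -> carrier_assigned]. Adds route_local, carrier_assigned.
Round 3: R2 [carrier_assigned AND pick_ticket -> hazmat_flag]. Adds hazmat_flag.
Closure: {backorder, carrier_assigned, dock_ready, fragile_item, hazmat_flag, labeled, packed, payment_cleared, pick_ticket, priority_ship, restock_request, route_local, split_shipment, stock_available} — 14 facts.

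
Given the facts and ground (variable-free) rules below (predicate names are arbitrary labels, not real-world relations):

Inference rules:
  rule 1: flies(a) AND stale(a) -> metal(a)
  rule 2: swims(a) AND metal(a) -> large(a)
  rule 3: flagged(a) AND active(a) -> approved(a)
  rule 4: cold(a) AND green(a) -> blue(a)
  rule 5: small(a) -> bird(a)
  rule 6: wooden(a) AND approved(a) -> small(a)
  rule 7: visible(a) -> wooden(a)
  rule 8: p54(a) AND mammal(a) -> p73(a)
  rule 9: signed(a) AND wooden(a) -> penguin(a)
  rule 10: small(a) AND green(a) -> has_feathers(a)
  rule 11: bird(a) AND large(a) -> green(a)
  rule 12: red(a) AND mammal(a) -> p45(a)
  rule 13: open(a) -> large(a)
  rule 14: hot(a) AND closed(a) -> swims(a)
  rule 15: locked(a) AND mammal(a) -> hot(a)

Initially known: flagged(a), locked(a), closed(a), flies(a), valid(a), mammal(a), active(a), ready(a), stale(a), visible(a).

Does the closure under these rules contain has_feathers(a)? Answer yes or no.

yes

Round 1: rule 1 [flies(a) AND stale(a) -> metal(a)]; rule 3 [flagged(a) AND active(a) -> approved(a)]; rule 7 [visible(a) -> wooden(a)]; rule 15 [locked(a) AND mammal(a) -> hot(a)]. Adds metal(a), approved(a), wooden(a), hot(a).
Round 2: rule 6 [wooden(a) AND approved(a) -> small(a)]; rule 14 [hot(a) AND closed(a) -> swims(a)]. Adds small(a), swims(a).
Round 3: rule 2 [swims(a) AND metal(a) -> large(a)]; rule 5 [small(a) -> bird(a)]. Adds large(a), bird(a).
Round 4: rule 11 [bird(a) AND large(a) -> green(a)]. Adds green(a).
Round 5: rule 10 [small(a) AND green(a) -> has_feathers(a)]. Adds has_feathers(a).
has_feathers(a) appears in round 5, so it is derivable.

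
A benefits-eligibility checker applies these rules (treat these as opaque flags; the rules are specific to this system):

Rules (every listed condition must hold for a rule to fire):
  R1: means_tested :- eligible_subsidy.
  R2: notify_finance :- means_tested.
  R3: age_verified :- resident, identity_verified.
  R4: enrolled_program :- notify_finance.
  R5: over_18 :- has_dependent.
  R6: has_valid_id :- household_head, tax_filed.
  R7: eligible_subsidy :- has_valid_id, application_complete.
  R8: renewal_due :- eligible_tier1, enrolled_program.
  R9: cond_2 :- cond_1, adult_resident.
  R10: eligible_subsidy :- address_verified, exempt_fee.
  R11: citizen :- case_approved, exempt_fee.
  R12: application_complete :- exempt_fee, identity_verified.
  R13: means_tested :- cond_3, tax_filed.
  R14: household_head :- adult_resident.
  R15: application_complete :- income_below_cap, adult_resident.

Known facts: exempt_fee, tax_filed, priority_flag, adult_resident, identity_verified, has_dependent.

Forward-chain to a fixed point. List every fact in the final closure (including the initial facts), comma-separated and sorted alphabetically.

adult_resident, application_complete, eligible_subsidy, enrolled_program, exempt_fee, has_dependent, has_valid_id, household_head, identity_verified, means_tested, notify_finance, over_18, priority_flag, tax_filed

Round 1 fires R5, R12, R14, giving over_18, application_complete, household_head.
Round 2 fires R6, giving has_valid_id.
Round 3 fires R7, giving eligible_subsidy.
Round 4 fires R1, giving means_tested.
Round 5 fires R2, giving notify_finance.
Round 6 fires R4, giving enrolled_program.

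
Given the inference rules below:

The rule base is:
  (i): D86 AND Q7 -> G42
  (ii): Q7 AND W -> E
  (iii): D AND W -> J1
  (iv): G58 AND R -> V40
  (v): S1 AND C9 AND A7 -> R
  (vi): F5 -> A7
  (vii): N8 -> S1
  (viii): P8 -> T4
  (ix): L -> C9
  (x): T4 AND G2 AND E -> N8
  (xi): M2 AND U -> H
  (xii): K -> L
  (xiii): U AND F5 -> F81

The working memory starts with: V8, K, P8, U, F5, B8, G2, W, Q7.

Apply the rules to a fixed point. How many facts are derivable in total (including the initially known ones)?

18

[1] (ii) [Q7 AND W -> E]; (vi) [F5 -> A7]; (viii) [P8 -> T4]; (xii) [K -> L]; (xiii) [U AND F5 -> F81]. ⇒ new: E, A7, T4, L, F81.
[2] (ix) [L -> C9]; (x) [T4 AND G2 AND E -> N8]. ⇒ new: C9, N8.
[3] (vii) [N8 -> S1]. ⇒ new: S1.
[4] (v) [S1 AND C9 AND A7 -> R]. ⇒ new: R.
Closure: {A7, B8, C9, E, F5, F81, G2, K, L, N8, P8, Q7, R, S1, T4, U, V8, W} — 18 facts.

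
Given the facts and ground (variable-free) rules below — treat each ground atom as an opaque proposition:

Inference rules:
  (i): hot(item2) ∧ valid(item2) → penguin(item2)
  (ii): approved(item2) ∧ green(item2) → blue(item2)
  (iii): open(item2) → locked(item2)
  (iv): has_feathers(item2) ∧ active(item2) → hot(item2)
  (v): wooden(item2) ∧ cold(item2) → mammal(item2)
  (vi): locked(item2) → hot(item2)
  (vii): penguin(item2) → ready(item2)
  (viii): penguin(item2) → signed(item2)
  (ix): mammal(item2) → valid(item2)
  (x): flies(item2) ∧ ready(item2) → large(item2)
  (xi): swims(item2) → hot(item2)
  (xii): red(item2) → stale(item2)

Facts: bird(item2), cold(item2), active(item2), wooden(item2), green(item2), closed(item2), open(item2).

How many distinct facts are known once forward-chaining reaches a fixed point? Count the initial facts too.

Round 1 fires (iii), (v), giving locked(item2), mammal(item2).
Round 2 fires (vi), (ix), giving hot(item2), valid(item2).
Round 3 fires (i), giving penguin(item2).
Round 4 fires (vii), (viii), giving ready(item2), signed(item2).
Closure: {active(item2), bird(item2), closed(item2), cold(item2), green(item2), hot(item2), locked(item2), mammal(item2), open(item2), penguin(item2), ready(item2), signed(item2), valid(item2), wooden(item2)} — 14 facts.

14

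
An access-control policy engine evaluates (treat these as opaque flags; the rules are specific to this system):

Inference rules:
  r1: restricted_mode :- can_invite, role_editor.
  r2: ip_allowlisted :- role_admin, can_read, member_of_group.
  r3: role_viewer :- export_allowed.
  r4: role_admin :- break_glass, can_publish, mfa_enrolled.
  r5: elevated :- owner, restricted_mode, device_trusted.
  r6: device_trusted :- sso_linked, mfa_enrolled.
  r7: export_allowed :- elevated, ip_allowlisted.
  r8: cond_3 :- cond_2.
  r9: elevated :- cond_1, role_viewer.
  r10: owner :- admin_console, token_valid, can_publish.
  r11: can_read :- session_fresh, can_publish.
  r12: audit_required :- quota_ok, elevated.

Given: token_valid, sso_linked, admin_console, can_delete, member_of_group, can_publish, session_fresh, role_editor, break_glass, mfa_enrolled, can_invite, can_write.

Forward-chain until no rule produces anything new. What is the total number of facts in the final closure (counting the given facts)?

21

Round 1: r1 [restricted_mode :- can_invite, role_editor.]; r4 [role_admin :- break_glass, can_publish, mfa_enrolled.]; r6 [device_trusted :- sso_linked, mfa_enrolled.]; r10 [owner :- admin_console, token_valid, can_publish.]; r11 [can_read :- session_fresh, can_publish.]. Adds restricted_mode, role_admin, device_trusted, owner, can_read.
Round 2: r2 [ip_allowlisted :- role_admin, can_read, member_of_group.]; r5 [elevated :- owner, restricted_mode, device_trusted.]. Adds ip_allowlisted, elevated.
Round 3: r7 [export_allowed :- elevated, ip_allowlisted.]. Adds export_allowed.
Round 4: r3 [role_viewer :- export_allowed.]. Adds role_viewer.
Closure: {admin_console, break_glass, can_delete, can_invite, can_publish, can_read, can_write, device_trusted, elevated, export_allowed, ip_allowlisted, member_of_group, mfa_enrolled, owner, restricted_mode, role_admin, role_editor, role_viewer, session_fresh, sso_linked, token_valid} — 21 facts.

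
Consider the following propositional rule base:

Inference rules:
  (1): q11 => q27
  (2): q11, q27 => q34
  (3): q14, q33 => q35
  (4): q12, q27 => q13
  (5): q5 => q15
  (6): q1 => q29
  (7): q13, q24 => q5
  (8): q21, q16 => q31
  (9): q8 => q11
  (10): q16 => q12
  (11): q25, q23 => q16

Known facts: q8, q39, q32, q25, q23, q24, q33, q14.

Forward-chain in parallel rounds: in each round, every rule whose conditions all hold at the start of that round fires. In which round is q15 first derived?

5

[1] (3) [q14, q33 => q35]; (9) [q8 => q11]; (11) [q25, q23 => q16]. ⇒ new: q35, q11, q16.
[2] (1) [q11 => q27]; (10) [q16 => q12]. ⇒ new: q27, q12.
[3] (2) [q11, q27 => q34]; (4) [q12, q27 => q13]. ⇒ new: q34, q13.
[4] (7) [q13, q24 => q5]. ⇒ new: q5.
[5] (5) [q5 => q15]. ⇒ new: q15.
q15 first appears in round 5.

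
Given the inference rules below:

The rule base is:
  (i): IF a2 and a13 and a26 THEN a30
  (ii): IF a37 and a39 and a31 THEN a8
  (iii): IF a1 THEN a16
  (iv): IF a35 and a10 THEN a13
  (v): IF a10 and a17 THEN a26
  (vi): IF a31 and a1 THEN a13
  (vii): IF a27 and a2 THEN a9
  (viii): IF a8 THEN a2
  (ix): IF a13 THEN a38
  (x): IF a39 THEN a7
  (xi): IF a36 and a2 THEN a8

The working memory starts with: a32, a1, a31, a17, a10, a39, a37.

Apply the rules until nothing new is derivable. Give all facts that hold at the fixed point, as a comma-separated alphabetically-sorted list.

[1] (ii) [IF a37 and a39 and a31 THEN a8]; (iii) [IF a1 THEN a16]; (v) [IF a10 and a17 THEN a26]; (vi) [IF a31 and a1 THEN a13]; (x) [IF a39 THEN a7]. ⇒ new: a8, a16, a26, a13, a7.
[2] (viii) [IF a8 THEN a2]; (ix) [IF a13 THEN a38]. ⇒ new: a2, a38.
[3] (i) [IF a2 and a13 and a26 THEN a30]. ⇒ new: a30.

a1, a10, a13, a16, a17, a2, a26, a30, a31, a32, a37, a38, a39, a7, a8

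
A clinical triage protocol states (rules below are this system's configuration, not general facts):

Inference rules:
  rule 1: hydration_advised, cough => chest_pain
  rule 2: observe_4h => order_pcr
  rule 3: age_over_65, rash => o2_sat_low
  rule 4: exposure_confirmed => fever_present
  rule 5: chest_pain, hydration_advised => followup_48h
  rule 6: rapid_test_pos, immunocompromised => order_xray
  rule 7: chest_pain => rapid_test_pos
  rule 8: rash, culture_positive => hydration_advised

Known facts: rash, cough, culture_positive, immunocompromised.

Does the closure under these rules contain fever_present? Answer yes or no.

Round 1: rule 8 [rash, culture_positive => hydration_advised]. Adds hydration_advised.
Round 2: rule 1 [hydration_advised, cough => chest_pain]. Adds chest_pain.
Round 3: rule 5 [chest_pain, hydration_advised => followup_48h]; rule 7 [chest_pain => rapid_test_pos]. Adds followup_48h, rapid_test_pos.
Round 4: rule 6 [rapid_test_pos, immunocompromised => order_xray]. Adds order_xray.
Fixed point reached. fever_present is concluded only by rule 4; rule 4 needs exposure_confirmed (never derived).

no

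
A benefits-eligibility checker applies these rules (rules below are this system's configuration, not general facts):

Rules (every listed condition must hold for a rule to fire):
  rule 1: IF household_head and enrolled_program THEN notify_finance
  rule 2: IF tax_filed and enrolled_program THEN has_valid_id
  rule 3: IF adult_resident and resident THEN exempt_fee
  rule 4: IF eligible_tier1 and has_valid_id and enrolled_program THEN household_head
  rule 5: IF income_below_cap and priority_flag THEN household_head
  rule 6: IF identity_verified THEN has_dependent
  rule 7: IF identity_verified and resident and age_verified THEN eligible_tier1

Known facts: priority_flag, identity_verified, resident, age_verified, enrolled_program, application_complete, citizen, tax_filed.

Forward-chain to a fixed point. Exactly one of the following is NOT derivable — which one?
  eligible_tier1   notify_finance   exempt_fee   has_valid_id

exempt_fee

[1] rule 2 [IF tax_filed and enrolled_program THEN has_valid_id]; rule 6 [IF identity_verified THEN has_dependent]; rule 7 [IF identity_verified and resident and age_verified THEN eligible_tier1]. ⇒ new: has_valid_id, has_dependent, eligible_tier1.
[2] rule 4 [IF eligible_tier1 and has_valid_id and enrolled_program THEN household_head]. ⇒ new: household_head.
[3] rule 1 [IF household_head and enrolled_program THEN notify_finance]. ⇒ new: notify_finance.
Derived: has_valid_id (round 1), eligible_tier1 (round 1), notify_finance (round 3). exempt_fee never appears in any round.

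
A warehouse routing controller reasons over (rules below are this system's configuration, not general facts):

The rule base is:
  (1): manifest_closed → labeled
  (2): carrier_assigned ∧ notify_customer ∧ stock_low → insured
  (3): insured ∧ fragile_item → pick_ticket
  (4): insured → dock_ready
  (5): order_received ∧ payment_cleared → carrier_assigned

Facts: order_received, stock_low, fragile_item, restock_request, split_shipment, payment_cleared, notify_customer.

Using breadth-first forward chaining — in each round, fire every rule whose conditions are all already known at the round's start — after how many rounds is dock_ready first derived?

Round 1 — (5), derive carrier_assigned.
Round 2 — (2), derive insured.
Round 3 — (3), (4), derive pick_ticket, dock_ready.
dock_ready first appears in round 3.

3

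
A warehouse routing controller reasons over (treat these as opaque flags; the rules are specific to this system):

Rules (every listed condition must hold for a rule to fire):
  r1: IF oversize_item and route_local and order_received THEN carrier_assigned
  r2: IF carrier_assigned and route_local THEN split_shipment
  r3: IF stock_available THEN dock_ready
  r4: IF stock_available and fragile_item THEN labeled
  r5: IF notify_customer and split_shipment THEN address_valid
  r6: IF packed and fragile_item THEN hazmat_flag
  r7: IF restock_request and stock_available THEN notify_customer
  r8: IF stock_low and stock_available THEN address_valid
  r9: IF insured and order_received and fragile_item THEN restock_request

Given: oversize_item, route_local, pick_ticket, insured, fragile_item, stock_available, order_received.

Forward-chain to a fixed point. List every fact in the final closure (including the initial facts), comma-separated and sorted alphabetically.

Round 1: r1 [IF oversize_item and route_local and order_received THEN carrier_assigned]; r3 [IF stock_available THEN dock_ready]; r4 [IF stock_available and fragile_item THEN labeled]; r9 [IF insured and order_received and fragile_item THEN restock_request]. Adds carrier_assigned, dock_ready, labeled, restock_request.
Round 2: r2 [IF carrier_assigned and route_local THEN split_shipment]; r7 [IF restock_request and stock_available THEN notify_customer]. Adds split_shipment, notify_customer.
Round 3: r5 [IF notify_customer and split_shipment THEN address_valid]. Adds address_valid.

address_valid, carrier_assigned, dock_ready, fragile_item, insured, labeled, notify_customer, order_received, oversize_item, pick_ticket, restock_request, route_local, split_shipment, stock_available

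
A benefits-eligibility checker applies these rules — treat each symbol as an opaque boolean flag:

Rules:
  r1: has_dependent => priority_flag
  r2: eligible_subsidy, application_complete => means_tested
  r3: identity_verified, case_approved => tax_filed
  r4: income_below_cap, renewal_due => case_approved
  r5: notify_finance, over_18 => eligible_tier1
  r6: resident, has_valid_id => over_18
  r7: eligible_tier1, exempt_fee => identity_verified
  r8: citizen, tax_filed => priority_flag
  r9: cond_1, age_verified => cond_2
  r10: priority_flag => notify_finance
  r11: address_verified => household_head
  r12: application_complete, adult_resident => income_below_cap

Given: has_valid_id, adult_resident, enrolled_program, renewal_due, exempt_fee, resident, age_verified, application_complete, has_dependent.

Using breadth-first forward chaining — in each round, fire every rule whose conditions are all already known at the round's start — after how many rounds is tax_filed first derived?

Round 1: r1 [has_dependent => priority_flag]; r6 [resident, has_valid_id => over_18]; r12 [application_complete, adult_resident => income_below_cap]. New: priority_flag, over_18, income_below_cap.
Round 2: r4 [income_below_cap, renewal_due => case_approved]; r10 [priority_flag => notify_finance]. New: case_approved, notify_finance.
Round 3: r5 [notify_finance, over_18 => eligible_tier1]. New: eligible_tier1.
Round 4: r7 [eligible_tier1, exempt_fee => identity_verified]. New: identity_verified.
Round 5: r3 [identity_verified, case_approved => tax_filed]. New: tax_filed.
tax_filed first appears in round 5.

5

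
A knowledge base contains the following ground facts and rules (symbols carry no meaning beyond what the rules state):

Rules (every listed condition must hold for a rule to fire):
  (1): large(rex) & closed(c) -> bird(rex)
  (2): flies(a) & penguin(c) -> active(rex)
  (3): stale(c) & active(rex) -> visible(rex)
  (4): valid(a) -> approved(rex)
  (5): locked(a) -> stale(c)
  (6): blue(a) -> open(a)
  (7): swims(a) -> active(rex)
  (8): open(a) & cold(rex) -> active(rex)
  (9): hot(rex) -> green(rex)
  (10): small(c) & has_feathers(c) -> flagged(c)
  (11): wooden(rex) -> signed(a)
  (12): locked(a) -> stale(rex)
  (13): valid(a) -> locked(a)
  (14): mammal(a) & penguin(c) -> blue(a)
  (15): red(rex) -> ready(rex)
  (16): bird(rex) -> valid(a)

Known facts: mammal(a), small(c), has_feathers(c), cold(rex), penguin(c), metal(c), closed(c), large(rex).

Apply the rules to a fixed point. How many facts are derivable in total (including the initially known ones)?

Round 1 fires (1), (10), (14), giving bird(rex), flagged(c), blue(a).
Round 2 fires (6), (16), giving open(a), valid(a).
Round 3 fires (4), (8), (13), giving approved(rex), active(rex), locked(a).
Round 4 fires (5), (12), giving stale(c), stale(rex).
Round 5 fires (3), giving visible(rex).
Closure: {active(rex), approved(rex), bird(rex), blue(a), closed(c), cold(rex), flagged(c), has_feathers(c), large(rex), locked(a), mammal(a), metal(c), open(a), penguin(c), small(c), stale(c), stale(rex), valid(a), visible(rex)} — 19 facts.

19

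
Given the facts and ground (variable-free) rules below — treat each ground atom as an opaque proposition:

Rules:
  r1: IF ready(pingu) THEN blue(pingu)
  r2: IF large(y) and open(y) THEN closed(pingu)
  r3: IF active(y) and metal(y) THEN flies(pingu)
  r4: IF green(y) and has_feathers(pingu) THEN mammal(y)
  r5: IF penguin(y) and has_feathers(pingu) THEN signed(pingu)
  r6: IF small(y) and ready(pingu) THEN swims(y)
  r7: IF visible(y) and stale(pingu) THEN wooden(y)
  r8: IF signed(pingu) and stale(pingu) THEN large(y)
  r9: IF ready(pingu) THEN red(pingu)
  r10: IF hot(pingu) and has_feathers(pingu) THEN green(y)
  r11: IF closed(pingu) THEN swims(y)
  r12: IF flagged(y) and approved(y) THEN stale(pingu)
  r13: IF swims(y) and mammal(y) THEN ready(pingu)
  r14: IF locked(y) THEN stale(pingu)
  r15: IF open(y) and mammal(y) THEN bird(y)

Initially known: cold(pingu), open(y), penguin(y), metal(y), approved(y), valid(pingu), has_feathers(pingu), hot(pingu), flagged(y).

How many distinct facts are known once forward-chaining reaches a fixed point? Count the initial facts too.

20

Round 1: r5 [IF penguin(y) and has_feathers(pingu) THEN signed(pingu)]; r10 [IF hot(pingu) and has_feathers(pingu) THEN green(y)]; r12 [IF flagged(y) and approved(y) THEN stale(pingu)]. Adds signed(pingu), green(y), stale(pingu).
Round 2: r4 [IF green(y) and has_feathers(pingu) THEN mammal(y)]; r8 [IF signed(pingu) and stale(pingu) THEN large(y)]. Adds mammal(y), large(y).
Round 3: r2 [IF large(y) and open(y) THEN closed(pingu)]; r15 [IF open(y) and mammal(y) THEN bird(y)]. Adds closed(pingu), bird(y).
Round 4: r11 [IF closed(pingu) THEN swims(y)]. Adds swims(y).
Round 5: r13 [IF swims(y) and mammal(y) THEN ready(pingu)]. Adds ready(pingu).
Round 6: r1 [IF ready(pingu) THEN blue(pingu)]; r9 [IF ready(pingu) THEN red(pingu)]. Adds blue(pingu), red(pingu).
Closure: {approved(y), bird(y), blue(pingu), closed(pingu), cold(pingu), flagged(y), green(y), has_feathers(pingu), hot(pingu), large(y), mammal(y), metal(y), open(y), penguin(y), ready(pingu), red(pingu), signed(pingu), stale(pingu), swims(y), valid(pingu)} — 20 facts.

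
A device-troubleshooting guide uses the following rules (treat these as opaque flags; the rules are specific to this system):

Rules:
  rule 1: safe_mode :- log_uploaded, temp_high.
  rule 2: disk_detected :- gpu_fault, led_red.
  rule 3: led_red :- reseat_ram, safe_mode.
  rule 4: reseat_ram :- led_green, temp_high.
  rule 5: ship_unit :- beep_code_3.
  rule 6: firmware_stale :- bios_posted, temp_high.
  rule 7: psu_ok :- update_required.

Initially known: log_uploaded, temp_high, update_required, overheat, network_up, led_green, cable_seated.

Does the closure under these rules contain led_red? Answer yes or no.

yes

Round 1 — rule 1, rule 4, rule 7, derive safe_mode, reseat_ram, psu_ok.
Round 2 — rule 3, derive led_red.
led_red appears in round 2, so it is derivable.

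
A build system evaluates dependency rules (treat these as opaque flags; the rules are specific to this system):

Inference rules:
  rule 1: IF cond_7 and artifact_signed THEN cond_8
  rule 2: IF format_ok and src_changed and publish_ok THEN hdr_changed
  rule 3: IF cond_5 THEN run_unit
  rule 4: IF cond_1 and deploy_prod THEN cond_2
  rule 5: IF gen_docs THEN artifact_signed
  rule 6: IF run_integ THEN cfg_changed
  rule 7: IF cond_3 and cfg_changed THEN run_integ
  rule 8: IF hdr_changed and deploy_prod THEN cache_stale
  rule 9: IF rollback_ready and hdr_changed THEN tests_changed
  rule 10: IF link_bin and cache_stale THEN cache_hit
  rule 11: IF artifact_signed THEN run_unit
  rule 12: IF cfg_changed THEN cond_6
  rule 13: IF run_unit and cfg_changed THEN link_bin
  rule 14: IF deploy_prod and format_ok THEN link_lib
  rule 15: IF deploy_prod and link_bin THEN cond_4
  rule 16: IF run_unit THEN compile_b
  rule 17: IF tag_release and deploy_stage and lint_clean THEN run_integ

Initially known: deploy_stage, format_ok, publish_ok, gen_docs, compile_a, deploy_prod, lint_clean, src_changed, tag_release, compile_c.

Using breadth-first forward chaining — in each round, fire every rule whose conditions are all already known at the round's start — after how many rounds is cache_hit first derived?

4

Round 1: rule 2 [IF format_ok and src_changed and publish_ok THEN hdr_changed]; rule 5 [IF gen_docs THEN artifact_signed]; rule 14 [IF deploy_prod and format_ok THEN link_lib]; rule 17 [IF tag_release and deploy_stage and lint_clean THEN run_integ]. New: hdr_changed, artifact_signed, link_lib, run_integ.
Round 2: rule 6 [IF run_integ THEN cfg_changed]; rule 8 [IF hdr_changed and deploy_prod THEN cache_stale]; rule 11 [IF artifact_signed THEN run_unit]. New: cfg_changed, cache_stale, run_unit.
Round 3: rule 12 [IF cfg_changed THEN cond_6]; rule 13 [IF run_unit and cfg_changed THEN link_bin]; rule 16 [IF run_unit THEN compile_b]. New: cond_6, link_bin, compile_b.
Round 4: rule 10 [IF link_bin and cache_stale THEN cache_hit]; rule 15 [IF deploy_prod and link_bin THEN cond_4]. New: cache_hit, cond_4.
cache_hit first appears in round 4.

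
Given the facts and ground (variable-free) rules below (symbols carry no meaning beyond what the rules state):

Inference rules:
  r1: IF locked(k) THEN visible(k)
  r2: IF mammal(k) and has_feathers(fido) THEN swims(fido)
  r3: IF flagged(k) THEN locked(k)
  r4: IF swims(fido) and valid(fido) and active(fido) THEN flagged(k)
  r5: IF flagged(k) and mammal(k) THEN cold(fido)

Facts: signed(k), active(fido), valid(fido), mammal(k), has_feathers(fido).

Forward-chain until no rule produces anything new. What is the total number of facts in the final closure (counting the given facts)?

Round 1: r2 [IF mammal(k) and has_feathers(fido) THEN swims(fido)]. New: swims(fido).
Round 2: r4 [IF swims(fido) and valid(fido) and active(fido) THEN flagged(k)]. New: flagged(k).
Round 3: r3 [IF flagged(k) THEN locked(k)]; r5 [IF flagged(k) and mammal(k) THEN cold(fido)]. New: locked(k), cold(fido).
Round 4: r1 [IF locked(k) THEN visible(k)]. New: visible(k).
Closure: {active(fido), cold(fido), flagged(k), has_feathers(fido), locked(k), mammal(k), signed(k), swims(fido), valid(fido), visible(k)} — 10 facts.

10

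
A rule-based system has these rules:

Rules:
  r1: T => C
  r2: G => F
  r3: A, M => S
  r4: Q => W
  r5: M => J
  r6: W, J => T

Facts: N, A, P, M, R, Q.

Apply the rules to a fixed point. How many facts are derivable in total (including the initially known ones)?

11

[1] r3 [A, M => S]; r4 [Q => W]; r5 [M => J]. ⇒ new: S, W, J.
[2] r6 [W, J => T]. ⇒ new: T.
[3] r1 [T => C]. ⇒ new: C.
Closure: {A, C, J, M, N, P, Q, R, S, T, W} — 11 facts.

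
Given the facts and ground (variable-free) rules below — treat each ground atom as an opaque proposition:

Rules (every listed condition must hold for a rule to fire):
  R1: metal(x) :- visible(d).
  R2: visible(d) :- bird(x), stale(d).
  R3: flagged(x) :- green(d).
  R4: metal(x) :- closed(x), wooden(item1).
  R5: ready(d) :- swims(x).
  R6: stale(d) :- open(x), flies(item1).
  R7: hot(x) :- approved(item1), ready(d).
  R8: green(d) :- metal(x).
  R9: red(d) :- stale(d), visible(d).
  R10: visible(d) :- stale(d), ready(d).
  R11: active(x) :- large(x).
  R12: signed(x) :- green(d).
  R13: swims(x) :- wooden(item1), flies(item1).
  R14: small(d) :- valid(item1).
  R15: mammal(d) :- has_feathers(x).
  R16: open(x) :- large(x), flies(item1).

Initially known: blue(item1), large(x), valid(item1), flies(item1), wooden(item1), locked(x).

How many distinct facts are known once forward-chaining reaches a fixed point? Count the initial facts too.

18

Round 1 — R11, R13, R14, R16, derive active(x), swims(x), small(d), open(x).
Round 2 — R5, R6, derive ready(d), stale(d).
Round 3 — R10, derive visible(d).
Round 4 — R1, R9, derive metal(x), red(d).
Round 5 — R8, derive green(d).
Round 6 — R3, R12, derive flagged(x), signed(x).
Closure: {active(x), blue(item1), flagged(x), flies(item1), green(d), large(x), locked(x), metal(x), open(x), ready(d), red(d), signed(x), small(d), stale(d), swims(x), valid(item1), visible(d), wooden(item1)} — 18 facts.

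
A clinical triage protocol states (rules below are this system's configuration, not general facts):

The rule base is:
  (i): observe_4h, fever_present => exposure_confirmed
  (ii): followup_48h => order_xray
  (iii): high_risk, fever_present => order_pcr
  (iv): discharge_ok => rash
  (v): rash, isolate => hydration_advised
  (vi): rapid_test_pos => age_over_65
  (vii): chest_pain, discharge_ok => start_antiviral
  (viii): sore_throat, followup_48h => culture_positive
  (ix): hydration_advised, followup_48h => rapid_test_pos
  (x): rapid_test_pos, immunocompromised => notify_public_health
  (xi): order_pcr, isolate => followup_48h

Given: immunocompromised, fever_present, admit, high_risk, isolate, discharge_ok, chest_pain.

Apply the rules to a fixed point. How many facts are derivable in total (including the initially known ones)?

Round 1: (iii) [high_risk, fever_present => order_pcr]; (iv) [discharge_ok => rash]; (vii) [chest_pain, discharge_ok => start_antiviral]. New: order_pcr, rash, start_antiviral.
Round 2: (v) [rash, isolate => hydration_advised]; (xi) [order_pcr, isolate => followup_48h]. New: hydration_advised, followup_48h.
Round 3: (ii) [followup_48h => order_xray]; (ix) [hydration_advised, followup_48h => rapid_test_pos]. New: order_xray, rapid_test_pos.
Round 4: (vi) [rapid_test_pos => age_over_65]; (x) [rapid_test_pos, immunocompromised => notify_public_health]. New: age_over_65, notify_public_health.
Closure: {admit, age_over_65, chest_pain, discharge_ok, fever_present, followup_48h, high_risk, hydration_advised, immunocompromised, isolate, notify_public_health, order_pcr, order_xray, rapid_test_pos, rash, start_antiviral} — 16 facts.

16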